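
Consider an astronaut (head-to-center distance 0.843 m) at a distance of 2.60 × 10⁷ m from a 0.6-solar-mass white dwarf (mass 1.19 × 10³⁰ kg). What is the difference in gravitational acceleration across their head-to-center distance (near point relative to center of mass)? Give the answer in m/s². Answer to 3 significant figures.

The tidal stretch is the gradient of GM/d² times the body's extent r, hence the 1/d³ dependence.
Δg = 2GMr/d³
   = 2 × (6.674 × 10⁻¹¹) × (1.19 × 10³⁰) × (0.843) / (2.60 × 10⁷)³
   = 7.62 × 10⁻³ m/s²

7.62 × 10⁻³ m/s²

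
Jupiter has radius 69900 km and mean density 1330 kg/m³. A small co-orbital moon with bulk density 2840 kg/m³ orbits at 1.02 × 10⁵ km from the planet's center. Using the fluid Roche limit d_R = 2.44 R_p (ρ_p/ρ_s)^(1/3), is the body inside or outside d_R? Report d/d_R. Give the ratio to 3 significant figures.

inside; d/d_R ≈ 0.770

d_R = 2.44 × (69900 km) × (1330/2840)^(1/3) = 1.324 × 10⁵ km
d/d_R = (1.02 × 10⁵) / (1.324 × 10⁵) = 0.770
Since d/d_R < 1, the body is inside the Roche limit.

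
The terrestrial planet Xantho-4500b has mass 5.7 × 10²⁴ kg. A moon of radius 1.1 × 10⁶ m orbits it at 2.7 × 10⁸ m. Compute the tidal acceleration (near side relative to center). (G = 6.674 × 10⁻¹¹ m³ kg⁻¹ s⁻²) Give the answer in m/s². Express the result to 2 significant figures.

4.3 × 10⁻⁵ m/s²

Since r ≪ d, expand the inverse-square field across one radius to get the leading 2GMr/d³ term.
Δg = 2GMr/d³
   = 2 × (6.674 × 10⁻¹¹) × (5.7 × 10²⁴) × (1.1 × 10⁶) / (2.7 × 10⁸)³
   = 4.3 × 10⁻⁵ m/s²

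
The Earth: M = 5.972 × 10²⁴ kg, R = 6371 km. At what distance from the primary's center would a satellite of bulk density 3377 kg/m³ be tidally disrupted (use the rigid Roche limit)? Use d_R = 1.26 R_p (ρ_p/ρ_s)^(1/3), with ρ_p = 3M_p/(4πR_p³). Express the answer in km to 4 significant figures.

9452 km

ρ_p = 3M_p/(4πR_p³) = 3 × (5.972 × 10²⁴) / (4π × (6.371 × 10⁶ m)³) = 5513 kg/m³
d_R = 1.26 × 6371 km × (5513/3377)^(1/3)
    = 9452 km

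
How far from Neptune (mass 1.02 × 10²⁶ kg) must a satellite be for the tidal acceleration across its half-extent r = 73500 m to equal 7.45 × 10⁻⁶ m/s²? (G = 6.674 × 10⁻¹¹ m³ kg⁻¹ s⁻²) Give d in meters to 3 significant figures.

5.12 × 10⁸ m

2GMr/d³ = a_tidal  ⇒  d = (2GMr / a_tidal)^(1/3)
d = (2 × 6.674×10⁻¹¹ × (1.02 × 10²⁶) × (73500) / (7.45 × 10⁻⁶))^(1/3)
  = 5.12 × 10⁸ m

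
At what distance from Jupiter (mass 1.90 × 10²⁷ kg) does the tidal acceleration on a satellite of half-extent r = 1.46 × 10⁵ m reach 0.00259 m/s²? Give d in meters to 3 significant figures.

2GMr/d³ = a_tidal  ⇒  d = (2GMr / a_tidal)^(1/3)
d = (2 × 6.674×10⁻¹¹ × (1.90 × 10²⁷) × (1.46 × 10⁵) / (0.00259))^(1/3)
  = 2.43 × 10⁸ m

2.43 × 10⁸ m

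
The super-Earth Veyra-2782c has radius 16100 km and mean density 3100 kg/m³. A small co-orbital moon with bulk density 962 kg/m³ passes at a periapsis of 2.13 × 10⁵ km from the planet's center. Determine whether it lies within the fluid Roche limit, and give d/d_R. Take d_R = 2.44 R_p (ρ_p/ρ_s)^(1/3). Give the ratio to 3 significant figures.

outside; d/d_R ≈ 3.67

d_R = 2.44 × (16100 km) × (3100/962)^(1/3) = 58020 km
d/d_R = (2.13 × 10⁵) / (58020) = 3.67
Since d/d_R > 1, the body is outside the Roche limit.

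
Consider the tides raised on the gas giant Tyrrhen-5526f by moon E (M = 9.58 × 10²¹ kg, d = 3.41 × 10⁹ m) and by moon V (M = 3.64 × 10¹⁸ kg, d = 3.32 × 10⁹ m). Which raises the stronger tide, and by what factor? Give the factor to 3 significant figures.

Tidal acceleration ∝ M/d³, so compare M/d³ for each.
Moon E: (9.58 × 10²¹) / (3.41 × 10⁹)³ = 2.416 × 10⁻⁷
Moon V: (3.64 × 10¹⁸) / (3.32 × 10⁹)³ = 9.947 × 10⁻¹¹
Ratio (larger/smaller) = 2430

Moon E, by a factor of ≈ 2430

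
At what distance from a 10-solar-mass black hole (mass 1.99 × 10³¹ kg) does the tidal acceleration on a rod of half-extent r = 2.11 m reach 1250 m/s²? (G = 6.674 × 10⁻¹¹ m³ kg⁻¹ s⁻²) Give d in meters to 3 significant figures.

2GMr/d³ = a_tidal  ⇒  d = (2GMr / a_tidal)^(1/3)
d = (2 × 6.674×10⁻¹¹ × (1.99 × 10³¹) × (2.11) / (1250))^(1/3)
  = 1.65 × 10⁶ m

1.65 × 10⁶ m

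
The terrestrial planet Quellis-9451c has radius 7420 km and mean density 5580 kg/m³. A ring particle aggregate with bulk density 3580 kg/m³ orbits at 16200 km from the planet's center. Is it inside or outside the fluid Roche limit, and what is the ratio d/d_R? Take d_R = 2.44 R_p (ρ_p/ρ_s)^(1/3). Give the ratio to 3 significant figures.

inside; d/d_R ≈ 0.772

d_R = 2.44 × (7420 km) × (5580/3580)^(1/3) = 20990 km
d/d_R = (16200) / (20990) = 0.772
Since d/d_R < 1, the body is inside the Roche limit.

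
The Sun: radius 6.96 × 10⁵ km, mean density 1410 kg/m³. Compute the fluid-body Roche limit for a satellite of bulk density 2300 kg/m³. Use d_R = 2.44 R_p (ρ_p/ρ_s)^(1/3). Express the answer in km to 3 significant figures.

d_R = 2.44 × 6.96 × 10⁵ km × (1410/2300)^(1/3)
    = 1.44 × 10⁶ km

1.44 × 10⁶ km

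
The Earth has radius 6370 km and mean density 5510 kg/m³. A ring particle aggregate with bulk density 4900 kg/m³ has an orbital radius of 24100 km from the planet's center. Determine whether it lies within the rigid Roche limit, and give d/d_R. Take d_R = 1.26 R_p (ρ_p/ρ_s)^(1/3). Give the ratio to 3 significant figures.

outside; d/d_R ≈ 2.89

d_R = 1.26 × (6370 km) × (5510/4900)^(1/3) = 8346 km
d/d_R = (24100) / (8346) = 2.89
Since d/d_R > 1, the body is outside the Roche limit.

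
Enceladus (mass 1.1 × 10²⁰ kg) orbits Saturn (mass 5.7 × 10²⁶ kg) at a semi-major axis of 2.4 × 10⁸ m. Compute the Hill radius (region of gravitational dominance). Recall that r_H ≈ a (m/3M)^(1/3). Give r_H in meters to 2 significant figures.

r_H ≈ a (m/3M)^(1/3)
    = (2.4 × 10⁸) × (1.1 × 10²⁰ / (3 × 5.7 × 10²⁶))^(1/3)
    = 9.6 × 10⁵ m

9.6 × 10⁵ m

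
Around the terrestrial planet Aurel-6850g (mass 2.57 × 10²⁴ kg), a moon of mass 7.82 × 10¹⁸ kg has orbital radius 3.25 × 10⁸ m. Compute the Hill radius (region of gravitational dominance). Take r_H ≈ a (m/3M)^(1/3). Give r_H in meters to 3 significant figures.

r_H ≈ a (m/3M)^(1/3)
    = (3.25 × 10⁸) × (7.82 × 10¹⁸ / (3 × 2.57 × 10²⁴))^(1/3)
    = 3.27 × 10⁶ m

3.27 × 10⁶ m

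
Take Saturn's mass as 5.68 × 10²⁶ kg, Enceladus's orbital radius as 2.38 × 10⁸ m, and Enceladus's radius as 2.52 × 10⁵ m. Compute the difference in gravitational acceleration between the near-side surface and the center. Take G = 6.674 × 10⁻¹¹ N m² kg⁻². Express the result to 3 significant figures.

Since r ≪ d, expand the inverse-square field across one radius to get the leading 2GMr/d³ term.
a_tidal = 2GMr/d³
        = 2 × (6.674 × 10⁻¹¹) × (5.68 × 10²⁶) × (2.52 × 10⁵) / (2.38 × 10⁸)³
        = 1.42 × 10⁻³ m/s²

1.42 × 10⁻³ m/s²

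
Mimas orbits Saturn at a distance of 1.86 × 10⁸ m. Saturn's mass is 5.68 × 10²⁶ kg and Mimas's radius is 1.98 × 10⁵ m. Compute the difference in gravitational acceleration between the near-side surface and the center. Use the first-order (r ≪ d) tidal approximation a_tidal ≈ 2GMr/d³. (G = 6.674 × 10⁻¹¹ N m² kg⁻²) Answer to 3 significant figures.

2.33 × 10⁻³ m/s²

Δa = 2GMr/d³
   = 2 × (6.674 × 10⁻¹¹) × (5.68 × 10²⁶) × (1.98 × 10⁵) / (1.86 × 10⁸)³
   = 2.33 × 10⁻³ m/s²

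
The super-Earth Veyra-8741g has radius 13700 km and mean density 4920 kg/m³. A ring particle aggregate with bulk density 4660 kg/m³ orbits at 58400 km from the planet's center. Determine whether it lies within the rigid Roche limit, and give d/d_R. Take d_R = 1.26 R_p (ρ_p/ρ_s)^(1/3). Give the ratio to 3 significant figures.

d_R = 1.26 × (13700 km) × (4920/4660)^(1/3) = 17580 km
d/d_R = (58400) / (17580) = 3.32
Since d/d_R > 1, the body is outside the Roche limit.

outside; d/d_R ≈ 3.32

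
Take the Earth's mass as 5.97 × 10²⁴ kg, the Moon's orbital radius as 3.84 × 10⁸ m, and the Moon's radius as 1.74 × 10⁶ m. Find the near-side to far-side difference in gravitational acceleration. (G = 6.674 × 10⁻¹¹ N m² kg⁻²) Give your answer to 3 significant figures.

Δa = 4GMr/d³
   = 4 × (6.674 × 10⁻¹¹) × (5.97 × 10²⁴) × (1.74 × 10⁶) / (3.84 × 10⁸)³
   = 4.90 × 10⁻⁵ m/s²

4.90 × 10⁻⁵ m/s²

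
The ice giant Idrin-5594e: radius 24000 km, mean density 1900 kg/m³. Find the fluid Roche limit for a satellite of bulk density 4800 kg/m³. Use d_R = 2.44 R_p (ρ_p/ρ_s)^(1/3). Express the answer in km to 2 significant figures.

43000 km

d_R = 2.44 × 24000 km × (1900/4800)^(1/3)
    = 43000 km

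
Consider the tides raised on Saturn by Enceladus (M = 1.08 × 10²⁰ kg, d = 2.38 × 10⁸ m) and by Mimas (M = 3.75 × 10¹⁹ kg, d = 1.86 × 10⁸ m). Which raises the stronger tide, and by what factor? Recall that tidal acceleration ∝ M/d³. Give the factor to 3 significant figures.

Enceladus, by a factor of ≈ 1.37

The tide-raising term goes as M/d³ (the gradient of a 1/d² field).
Enceladus: (1.08 × 10²⁰) / (2.38 × 10⁸)³ = 8.011 × 10⁻⁶
Mimas: (3.75 × 10¹⁹) / (1.86 × 10⁸)³ = 5.828 × 10⁻⁶
Ratio (larger/smaller) = 1.37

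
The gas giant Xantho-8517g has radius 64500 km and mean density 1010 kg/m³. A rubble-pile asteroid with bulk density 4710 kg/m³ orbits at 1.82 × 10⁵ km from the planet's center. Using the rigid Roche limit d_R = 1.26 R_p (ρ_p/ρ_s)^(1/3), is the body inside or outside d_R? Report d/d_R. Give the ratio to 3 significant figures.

d_R = 1.26 × (64500 km) × (1010/4710)^(1/3) = 48640 km
d/d_R = (1.82 × 10⁵) / (48640) = 3.74
Since d/d_R > 1, the body is outside the Roche limit.

outside; d/d_R ≈ 3.74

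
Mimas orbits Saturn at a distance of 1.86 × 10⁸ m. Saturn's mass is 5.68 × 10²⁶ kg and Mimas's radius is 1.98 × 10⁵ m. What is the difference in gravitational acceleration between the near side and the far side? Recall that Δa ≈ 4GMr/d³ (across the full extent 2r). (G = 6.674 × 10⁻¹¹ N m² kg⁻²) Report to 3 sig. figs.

4.67 × 10⁻³ m/s²

Δg = 4GMr/d³
   = 4 × (6.674 × 10⁻¹¹) × (5.68 × 10²⁶) × (1.98 × 10⁵) / (1.86 × 10⁸)³
   = 4.67 × 10⁻³ m/s²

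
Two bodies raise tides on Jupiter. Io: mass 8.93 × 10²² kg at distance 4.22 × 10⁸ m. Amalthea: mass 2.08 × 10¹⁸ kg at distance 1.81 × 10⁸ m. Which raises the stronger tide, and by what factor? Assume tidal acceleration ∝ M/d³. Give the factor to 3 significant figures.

Io, by a factor of ≈ 3390

Compare M/d³ for the two perturbers:
Io: (8.93 × 10²²) / (4.22 × 10⁸)³ = 1.188 × 10⁻³
Amalthea: (2.08 × 10¹⁸) / (1.81 × 10⁸)³ = 3.508 × 10⁻⁷
Ratio (larger/smaller) = 3390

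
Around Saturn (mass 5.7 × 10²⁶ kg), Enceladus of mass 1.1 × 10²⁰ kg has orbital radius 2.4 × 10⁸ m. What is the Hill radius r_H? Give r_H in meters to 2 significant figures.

9.6 × 10⁵ m

r_H ≈ a (m/3M)^(1/3)
    = (2.4 × 10⁸) × (1.1 × 10²⁰ / (3 × 5.7 × 10²⁶))^(1/3)
    = 9.6 × 10⁵ m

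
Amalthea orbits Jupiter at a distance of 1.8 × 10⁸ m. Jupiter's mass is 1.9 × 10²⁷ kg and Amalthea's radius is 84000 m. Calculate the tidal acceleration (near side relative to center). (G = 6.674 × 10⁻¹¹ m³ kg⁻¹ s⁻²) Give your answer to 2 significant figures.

Differencing GM/(d−r)² and GM/d² to first order in r/d gives 2GMr/d³.
Δg = 2GMr/d³
   = 2 × (6.674 × 10⁻¹¹) × (1.9 × 10²⁷) × (84000) / (1.8 × 10⁸)³
   = 3.7 × 10⁻³ m/s²

3.7 × 10⁻³ m/s²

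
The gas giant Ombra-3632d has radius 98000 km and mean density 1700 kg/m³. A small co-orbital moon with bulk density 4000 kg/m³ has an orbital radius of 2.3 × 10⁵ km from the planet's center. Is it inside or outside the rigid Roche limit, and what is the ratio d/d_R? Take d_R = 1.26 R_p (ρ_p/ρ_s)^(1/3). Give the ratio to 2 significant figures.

outside; d/d_R ≈ 2.5

d_R = 1.26 × (98000 km) × (1700/4000)^(1/3) = 92840 km
d/d_R = (2.3 × 10⁵) / (92840) = 2.5
Since d/d_R > 1, the body is outside the Roche limit.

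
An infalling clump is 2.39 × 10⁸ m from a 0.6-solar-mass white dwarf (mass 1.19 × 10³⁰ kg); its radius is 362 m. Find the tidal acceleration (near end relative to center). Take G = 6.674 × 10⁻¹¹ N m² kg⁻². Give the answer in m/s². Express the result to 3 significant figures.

The tidal stretch is the gradient of GM/d² times the body's extent r, hence the 1/d³ dependence.
Δa = 2GMr/d³
   = 2 × (6.674 × 10⁻¹¹) × (1.19 × 10³⁰) × (362) / (2.39 × 10⁸)³
   = 4.21 × 10⁻³ m/s²

4.21 × 10⁻³ m/s²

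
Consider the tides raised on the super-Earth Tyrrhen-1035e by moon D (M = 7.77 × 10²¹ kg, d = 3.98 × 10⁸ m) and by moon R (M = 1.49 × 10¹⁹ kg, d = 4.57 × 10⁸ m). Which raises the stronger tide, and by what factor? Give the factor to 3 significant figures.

Compare M/d³ for the two perturbers:
Moon D: (7.77 × 10²¹) / (3.98 × 10⁸)³ = 1.232 × 10⁻⁴
Moon R: (1.49 × 10¹⁹) / (4.57 × 10⁸)³ = 1.561 × 10⁻⁷
Ratio (larger/smaller) = 789

Moon D, by a factor of ≈ 789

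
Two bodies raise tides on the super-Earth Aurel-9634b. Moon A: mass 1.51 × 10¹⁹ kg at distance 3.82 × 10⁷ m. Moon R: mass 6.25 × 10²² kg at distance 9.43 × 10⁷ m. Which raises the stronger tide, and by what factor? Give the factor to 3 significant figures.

Moon R, by a factor of ≈ 275

The tide-raising term goes as M/d³ (the gradient of a 1/d² field).
Moon A: (1.51 × 10¹⁹) / (3.82 × 10⁷)³ = 2.709 × 10⁻⁴
Moon R: (6.25 × 10²²) / (9.43 × 10⁷)³ = 7.453 × 10⁻²
Ratio (larger/smaller) = 275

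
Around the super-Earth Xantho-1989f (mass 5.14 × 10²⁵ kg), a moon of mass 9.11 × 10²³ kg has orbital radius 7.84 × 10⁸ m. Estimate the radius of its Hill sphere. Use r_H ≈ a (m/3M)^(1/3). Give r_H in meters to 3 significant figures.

1.42 × 10⁸ m

r_H ≈ a (m/3M)^(1/3)
    = (7.84 × 10⁸) × (9.11 × 10²³ / (3 × 5.14 × 10²⁵))^(1/3)
    = 1.42 × 10⁸ m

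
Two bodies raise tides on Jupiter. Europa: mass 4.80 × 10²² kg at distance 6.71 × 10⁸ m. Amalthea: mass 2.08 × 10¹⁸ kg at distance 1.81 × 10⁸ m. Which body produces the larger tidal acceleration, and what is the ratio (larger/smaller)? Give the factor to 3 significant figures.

Compare M/d³ for the two perturbers:
Europa: (4.80 × 10²²) / (6.71 × 10⁸)³ = 1.589 × 10⁻⁴
Amalthea: (2.08 × 10¹⁸) / (1.81 × 10⁸)³ = 3.508 × 10⁻⁷
Ratio (larger/smaller) = 453

Europa, by a factor of ≈ 453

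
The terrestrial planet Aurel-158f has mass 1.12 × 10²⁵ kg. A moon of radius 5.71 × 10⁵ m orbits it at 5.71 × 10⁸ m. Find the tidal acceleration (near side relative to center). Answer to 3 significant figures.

4.59 × 10⁻⁶ m/s²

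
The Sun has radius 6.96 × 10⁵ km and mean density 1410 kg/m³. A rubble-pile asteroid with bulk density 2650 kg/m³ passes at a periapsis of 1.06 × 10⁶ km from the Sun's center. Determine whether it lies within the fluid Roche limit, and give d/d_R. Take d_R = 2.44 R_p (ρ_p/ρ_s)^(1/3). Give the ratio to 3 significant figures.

inside; d/d_R ≈ 0.770

d_R = 2.44 × (6.96 × 10⁵ km) × (1410/2650)^(1/3) = 1.376 × 10⁶ km
d/d_R = (1.06 × 10⁶) / (1.376 × 10⁶) = 0.770
Since d/d_R < 1, the body is inside the Roche limit.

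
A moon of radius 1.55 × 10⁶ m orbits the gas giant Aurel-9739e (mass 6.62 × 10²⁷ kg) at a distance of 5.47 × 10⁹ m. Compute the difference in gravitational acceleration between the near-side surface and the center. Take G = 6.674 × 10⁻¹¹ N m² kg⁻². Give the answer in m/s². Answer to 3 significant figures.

8.37 × 10⁻⁶ m/s²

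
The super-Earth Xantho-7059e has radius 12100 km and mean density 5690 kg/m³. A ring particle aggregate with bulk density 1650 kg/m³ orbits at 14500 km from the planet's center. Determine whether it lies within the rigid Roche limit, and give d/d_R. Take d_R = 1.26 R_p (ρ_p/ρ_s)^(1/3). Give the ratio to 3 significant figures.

inside; d/d_R ≈ 0.630

d_R = 1.26 × (12100 km) × (5690/1650)^(1/3) = 23030 km
d/d_R = (14500) / (23030) = 0.630
Since d/d_R < 1, the body is inside the Roche limit.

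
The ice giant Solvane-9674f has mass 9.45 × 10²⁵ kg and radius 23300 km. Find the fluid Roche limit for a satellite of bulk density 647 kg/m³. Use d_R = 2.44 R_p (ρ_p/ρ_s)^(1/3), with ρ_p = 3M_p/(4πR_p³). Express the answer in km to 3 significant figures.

79700 km

ρ_p = 3M_p/(4πR_p³) = 3 × (9.45 × 10²⁵) / (4π × (2.33 × 10⁷ m)³) = 1780 kg/m³
d_R = 2.44 × 23300 km × (1780/647)^(1/3)
    = 79700 km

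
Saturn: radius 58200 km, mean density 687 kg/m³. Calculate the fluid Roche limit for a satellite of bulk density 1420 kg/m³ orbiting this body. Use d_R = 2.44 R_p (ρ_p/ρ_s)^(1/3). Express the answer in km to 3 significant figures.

1.11 × 10⁵ km

d_R = 2.44 × 58200 km × (687/1420)^(1/3)
    = 1.11 × 10⁵ km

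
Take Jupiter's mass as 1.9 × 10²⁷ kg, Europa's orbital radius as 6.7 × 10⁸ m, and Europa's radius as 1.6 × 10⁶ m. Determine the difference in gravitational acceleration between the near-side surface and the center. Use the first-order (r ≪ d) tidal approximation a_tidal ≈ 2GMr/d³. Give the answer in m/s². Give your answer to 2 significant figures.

1.3 × 10⁻³ m/s²

Differencing GM/(d−r)² and GM/d² to first order in r/d gives 2GMr/d³.
a_tidal = 2GMr/d³
        = 2 × (6.674 × 10⁻¹¹) × (1.9 × 10²⁷) × (1.6 × 10⁶) / (6.7 × 10⁸)³
        = 1.3 × 10⁻³ m/s²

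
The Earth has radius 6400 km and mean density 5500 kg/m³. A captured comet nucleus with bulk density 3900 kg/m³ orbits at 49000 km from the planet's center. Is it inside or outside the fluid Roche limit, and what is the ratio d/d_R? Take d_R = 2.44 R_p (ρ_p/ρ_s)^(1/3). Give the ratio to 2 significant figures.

outside; d/d_R ≈ 2.8

d_R = 2.44 × (6400 km) × (5500/3900)^(1/3) = 17510 km
d/d_R = (49000) / (17510) = 2.8
Since d/d_R > 1, the body is outside the Roche limit.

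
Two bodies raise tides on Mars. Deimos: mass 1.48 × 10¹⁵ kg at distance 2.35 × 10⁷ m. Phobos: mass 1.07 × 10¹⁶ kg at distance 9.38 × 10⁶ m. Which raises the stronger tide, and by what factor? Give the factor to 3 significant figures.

Compare M/d³ for the two perturbers:
Deimos: (1.48 × 10¹⁵) / (2.35 × 10⁷)³ = 1.140 × 10⁻⁷
Phobos: (1.07 × 10¹⁶) / (9.38 × 10⁶)³ = 1.297 × 10⁻⁵
Ratio (larger/smaller) = 114

Phobos, by a factor of ≈ 114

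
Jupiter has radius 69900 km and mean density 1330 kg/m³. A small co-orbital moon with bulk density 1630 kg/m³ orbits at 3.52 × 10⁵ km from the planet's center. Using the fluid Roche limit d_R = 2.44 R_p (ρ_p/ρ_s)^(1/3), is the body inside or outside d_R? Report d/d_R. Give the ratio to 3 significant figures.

outside; d/d_R ≈ 2.21

d_R = 2.44 × (69900 km) × (1330/1630)^(1/3) = 1.594 × 10⁵ km
d/d_R = (3.52 × 10⁵) / (1.594 × 10⁵) = 2.21
Since d/d_R > 1, the body is outside the Roche limit.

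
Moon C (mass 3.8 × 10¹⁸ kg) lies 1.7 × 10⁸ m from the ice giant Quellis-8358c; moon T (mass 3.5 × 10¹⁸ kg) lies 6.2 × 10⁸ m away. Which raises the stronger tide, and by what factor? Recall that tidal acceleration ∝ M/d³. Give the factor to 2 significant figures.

The tide-raising term goes as M/d³ (the gradient of a 1/d² field).
Moon C: (3.8 × 10¹⁸) / (1.7 × 10⁸)³ = 7.735 × 10⁻⁷
Moon T: (3.5 × 10¹⁸) / (6.2 × 10⁸)³ = 1.469 × 10⁻⁸
Ratio (larger/smaller) = 53

Moon C, by a factor of ≈ 53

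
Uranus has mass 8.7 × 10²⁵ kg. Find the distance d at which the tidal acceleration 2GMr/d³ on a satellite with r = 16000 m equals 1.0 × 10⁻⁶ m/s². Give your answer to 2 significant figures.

2GMr/d³ = a_tidal  ⇒  d = (2GMr / a_tidal)^(1/3)
d = (2 × 6.674×10⁻¹¹ × (8.7 × 10²⁵) × (16000) / (1.0 × 10⁻⁶))^(1/3)
  = 5.7 × 10⁸ m

5.7 × 10⁸ m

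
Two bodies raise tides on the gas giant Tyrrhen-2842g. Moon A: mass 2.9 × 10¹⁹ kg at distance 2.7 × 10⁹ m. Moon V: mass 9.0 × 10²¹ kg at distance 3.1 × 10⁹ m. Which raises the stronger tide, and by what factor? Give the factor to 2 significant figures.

Moon V, by a factor of ≈ 210

Tidal acceleration ∝ M/d³, so compare M/d³ for each.
Moon A: (2.9 × 10¹⁹) / (2.7 × 10⁹)³ = 1.473 × 10⁻⁹
Moon V: (9.0 × 10²¹) / (3.1 × 10⁹)³ = 3.021 × 10⁻⁷
Ratio (larger/smaller) = 210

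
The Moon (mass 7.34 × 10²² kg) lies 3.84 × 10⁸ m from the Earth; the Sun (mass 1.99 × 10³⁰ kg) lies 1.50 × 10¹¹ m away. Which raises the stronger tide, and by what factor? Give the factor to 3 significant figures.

The Moon, by a factor of ≈ 2.20

Compare M/d³ for the two perturbers:
The Moon: (7.34 × 10²²) / (3.84 × 10⁸)³ = 1.296 × 10⁻³
The Sun: (1.99 × 10³⁰) / (1.50 × 10¹¹)³ = 5.896 × 10⁻⁴
Ratio (larger/smaller) = 2.20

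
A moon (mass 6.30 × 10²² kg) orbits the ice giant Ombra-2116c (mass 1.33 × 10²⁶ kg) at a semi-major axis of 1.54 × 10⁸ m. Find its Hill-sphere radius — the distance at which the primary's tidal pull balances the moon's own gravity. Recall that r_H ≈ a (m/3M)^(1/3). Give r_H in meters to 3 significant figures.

r_H ≈ a (m/3M)^(1/3)
    = (1.54 × 10⁸) × (6.30 × 10²² / (3 × 1.33 × 10²⁶))^(1/3)
    = 8.32 × 10⁶ m

8.32 × 10⁶ m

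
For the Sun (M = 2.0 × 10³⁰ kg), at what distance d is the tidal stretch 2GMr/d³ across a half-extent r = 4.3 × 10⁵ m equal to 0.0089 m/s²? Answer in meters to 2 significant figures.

2.3 × 10⁹ m

2GMr/d³ = a_tidal  ⇒  d = (2GMr / a_tidal)^(1/3)
d = (2 × 6.674×10⁻¹¹ × (2.0 × 10³⁰) × (4.3 × 10⁵) / (0.0089))^(1/3)
  = 2.3 × 10⁹ m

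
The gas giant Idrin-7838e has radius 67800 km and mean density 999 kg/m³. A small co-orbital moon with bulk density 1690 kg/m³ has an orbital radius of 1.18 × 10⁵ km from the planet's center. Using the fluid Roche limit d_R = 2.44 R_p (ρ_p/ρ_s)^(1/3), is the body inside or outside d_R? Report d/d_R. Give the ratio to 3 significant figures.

inside; d/d_R ≈ 0.850

d_R = 2.44 × (67800 km) × (999/1690)^(1/3) = 1.388 × 10⁵ km
d/d_R = (1.18 × 10⁵) / (1.388 × 10⁵) = 0.850
Since d/d_R < 1, the body is inside the Roche limit.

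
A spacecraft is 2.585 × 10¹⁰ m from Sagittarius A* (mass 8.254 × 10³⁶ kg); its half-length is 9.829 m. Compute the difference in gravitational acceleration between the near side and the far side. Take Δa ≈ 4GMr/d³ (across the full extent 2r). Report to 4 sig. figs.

a_tidal = 4GMr/d³
        = 4 × (6.674 × 10⁻¹¹) × (8.254 × 10³⁶) × (9.829) / (2.585 × 10¹⁰)³
        = 1.254 × 10⁻³ m/s²

1.254 × 10⁻³ m/s²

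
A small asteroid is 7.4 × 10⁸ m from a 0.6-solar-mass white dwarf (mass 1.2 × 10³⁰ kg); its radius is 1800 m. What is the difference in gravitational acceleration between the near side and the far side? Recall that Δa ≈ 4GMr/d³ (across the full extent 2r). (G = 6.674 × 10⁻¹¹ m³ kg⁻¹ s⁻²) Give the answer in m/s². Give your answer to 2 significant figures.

Near-to-far spans 2r, so the tidal difference is twice the near-to-center value: 4GMr/d³.
Δa = 4GMr/d³
   = 4 × (6.674 × 10⁻¹¹) × (1.2 × 10³⁰) × (1800) / (7.4 × 10⁸)³
   = 1.4 × 10⁻³ m/s²

1.4 × 10⁻³ m/s²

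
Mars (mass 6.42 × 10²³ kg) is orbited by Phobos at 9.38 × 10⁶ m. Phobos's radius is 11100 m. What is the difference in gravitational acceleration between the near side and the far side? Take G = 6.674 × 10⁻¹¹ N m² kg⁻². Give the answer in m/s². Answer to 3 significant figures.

2.31 × 10⁻³ m/s²

a_tidal = 4GMr/d³
        = 4 × (6.674 × 10⁻¹¹) × (6.42 × 10²³) × (11100) / (9.38 × 10⁶)³
        = 2.31 × 10⁻³ m/s²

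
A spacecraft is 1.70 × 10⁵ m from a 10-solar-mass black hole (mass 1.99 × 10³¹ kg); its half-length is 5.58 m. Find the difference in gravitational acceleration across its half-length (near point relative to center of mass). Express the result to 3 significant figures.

3.02 × 10⁶ m/s²

Since r ≪ d, expand the inverse-square field across one radius to get the leading 2GMr/d³ term.
Δa = 2GMr/d³
   = 2 × (6.674 × 10⁻¹¹) × (1.99 × 10³¹) × (5.58) / (1.70 × 10⁵)³
   = 3.02 × 10⁶ m/s²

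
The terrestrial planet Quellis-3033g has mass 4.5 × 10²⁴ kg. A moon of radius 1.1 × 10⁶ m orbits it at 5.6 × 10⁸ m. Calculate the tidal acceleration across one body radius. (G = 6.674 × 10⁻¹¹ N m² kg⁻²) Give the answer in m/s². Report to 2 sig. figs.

3.8 × 10⁻⁶ m/s²

a_tidal = 2GMr/d³
        = 2 × (6.674 × 10⁻¹¹) × (4.5 × 10²⁴) × (1.1 × 10⁶) / (5.6 × 10⁸)³
        = 3.8 × 10⁻⁶ m/s²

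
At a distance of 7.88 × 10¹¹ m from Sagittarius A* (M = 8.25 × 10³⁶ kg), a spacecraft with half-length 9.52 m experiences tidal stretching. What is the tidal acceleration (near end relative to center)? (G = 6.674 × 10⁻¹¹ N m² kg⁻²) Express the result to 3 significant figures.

2.14 × 10⁻⁸ m/s²

Δa = 2GMr/d³
   = 2 × (6.674 × 10⁻¹¹) × (8.25 × 10³⁶) × (9.52) / (7.88 × 10¹¹)³
   = 2.14 × 10⁻⁸ m/s²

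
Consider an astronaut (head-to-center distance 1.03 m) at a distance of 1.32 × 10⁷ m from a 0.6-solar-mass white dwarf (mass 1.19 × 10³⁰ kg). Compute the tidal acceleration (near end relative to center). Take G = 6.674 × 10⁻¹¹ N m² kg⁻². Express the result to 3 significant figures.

7.11 × 10⁻² m/s²

Δg = 2GMr/d³
   = 2 × (6.674 × 10⁻¹¹) × (1.19 × 10³⁰) × (1.03) / (1.32 × 10⁷)³
   = 7.11 × 10⁻² m/s²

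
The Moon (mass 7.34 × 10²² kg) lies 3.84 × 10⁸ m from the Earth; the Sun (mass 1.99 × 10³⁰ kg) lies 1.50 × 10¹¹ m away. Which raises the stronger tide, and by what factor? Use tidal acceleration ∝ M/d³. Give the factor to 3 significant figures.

The Moon, by a factor of ≈ 2.20

Tidal stretch scales as M/d³; compute that for each body.
The Moon: (7.34 × 10²²) / (3.84 × 10⁸)³ = 1.296 × 10⁻³
The Sun: (1.99 × 10³⁰) / (1.50 × 10¹¹)³ = 5.896 × 10⁻⁴
Ratio (larger/smaller) = 2.20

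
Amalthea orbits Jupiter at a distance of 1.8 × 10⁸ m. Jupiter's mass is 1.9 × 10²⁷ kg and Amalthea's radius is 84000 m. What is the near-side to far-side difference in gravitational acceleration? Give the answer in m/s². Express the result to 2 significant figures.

7.3 × 10⁻³ m/s²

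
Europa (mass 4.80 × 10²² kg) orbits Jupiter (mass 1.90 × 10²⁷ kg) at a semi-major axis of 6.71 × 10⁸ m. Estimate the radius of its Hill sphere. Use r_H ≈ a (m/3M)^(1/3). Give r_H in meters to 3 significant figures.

r_H ≈ a (m/3M)^(1/3)
    = (6.71 × 10⁸) × (4.80 × 10²² / (3 × 1.90 × 10²⁷))^(1/3)
    = 1.37 × 10⁷ m

1.37 × 10⁷ m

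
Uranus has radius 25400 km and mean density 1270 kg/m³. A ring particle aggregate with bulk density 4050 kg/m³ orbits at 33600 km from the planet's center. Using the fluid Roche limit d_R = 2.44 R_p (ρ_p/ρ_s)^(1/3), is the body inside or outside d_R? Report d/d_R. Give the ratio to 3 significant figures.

d_R = 2.44 × (25400 km) × (1270/4050)^(1/3) = 42110 km
d/d_R = (33600) / (42110) = 0.798
Since d/d_R < 1, the body is inside the Roche limit.

inside; d/d_R ≈ 0.798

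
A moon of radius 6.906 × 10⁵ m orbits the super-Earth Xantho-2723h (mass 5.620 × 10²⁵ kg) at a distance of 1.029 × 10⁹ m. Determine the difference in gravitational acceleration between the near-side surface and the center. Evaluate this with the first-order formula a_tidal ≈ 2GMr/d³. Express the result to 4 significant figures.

4.755 × 10⁻⁶ m/s²

Δg = 2GMr/d³
   = 2 × (6.674 × 10⁻¹¹) × (5.620 × 10²⁵) × (6.906 × 10⁵) / (1.029 × 10⁹)³
   = 4.755 × 10⁻⁶ m/s²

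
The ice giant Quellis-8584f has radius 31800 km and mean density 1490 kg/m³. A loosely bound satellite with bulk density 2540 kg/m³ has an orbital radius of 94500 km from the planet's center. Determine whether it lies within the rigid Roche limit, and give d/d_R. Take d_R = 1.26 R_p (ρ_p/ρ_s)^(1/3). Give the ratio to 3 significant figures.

outside; d/d_R ≈ 2.82

d_R = 1.26 × (31800 km) × (1490/2540)^(1/3) = 33540 km
d/d_R = (94500) / (33540) = 2.82
Since d/d_R > 1, the body is outside the Roche limit.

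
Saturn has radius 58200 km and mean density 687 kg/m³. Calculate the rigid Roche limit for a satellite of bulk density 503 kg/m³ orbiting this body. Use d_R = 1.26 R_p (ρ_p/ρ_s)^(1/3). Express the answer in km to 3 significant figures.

81400 km

d_R = 1.26 × 58200 km × (687/503)^(1/3)
    = 81400 km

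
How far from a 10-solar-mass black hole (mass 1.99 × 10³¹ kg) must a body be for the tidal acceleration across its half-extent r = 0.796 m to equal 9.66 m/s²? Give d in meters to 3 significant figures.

2GMr/d³ = a_tidal  ⇒  d = (2GMr / a_tidal)^(1/3)
d = (2 × 6.674×10⁻¹¹ × (1.99 × 10³¹) × (0.796) / (9.66))^(1/3)
  = 6.03 × 10⁶ m

6.03 × 10⁶ m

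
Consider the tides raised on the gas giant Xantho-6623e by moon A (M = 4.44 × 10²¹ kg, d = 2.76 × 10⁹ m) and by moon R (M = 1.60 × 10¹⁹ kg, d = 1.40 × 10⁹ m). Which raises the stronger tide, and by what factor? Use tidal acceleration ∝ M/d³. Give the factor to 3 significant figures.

Tidal acceleration ∝ M/d³, so compare M/d³ for each.
Moon A: (4.44 × 10²¹) / (2.76 × 10⁹)³ = 2.112 × 10⁻⁷
Moon R: (1.60 × 10¹⁹) / (1.40 × 10⁹)³ = 5.831 × 10⁻⁹
Ratio (larger/smaller) = 36.2

Moon A, by a factor of ≈ 36.2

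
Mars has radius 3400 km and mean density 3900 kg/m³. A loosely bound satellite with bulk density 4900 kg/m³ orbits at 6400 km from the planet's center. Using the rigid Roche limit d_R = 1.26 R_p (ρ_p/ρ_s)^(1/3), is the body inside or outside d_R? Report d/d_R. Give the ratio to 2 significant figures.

outside; d/d_R ≈ 1.6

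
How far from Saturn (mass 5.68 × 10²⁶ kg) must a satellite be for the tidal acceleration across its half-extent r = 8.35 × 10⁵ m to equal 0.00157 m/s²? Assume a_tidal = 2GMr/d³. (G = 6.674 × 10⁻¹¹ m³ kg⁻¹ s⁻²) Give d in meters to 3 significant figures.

2GMr/d³ = a_tidal  ⇒  d = (2GMr / a_tidal)^(1/3)
d = (2 × 6.674×10⁻¹¹ × (5.68 × 10²⁶) × (8.35 × 10⁵) / (0.00157))^(1/3)
  = 3.43 × 10⁸ m

3.43 × 10⁸ m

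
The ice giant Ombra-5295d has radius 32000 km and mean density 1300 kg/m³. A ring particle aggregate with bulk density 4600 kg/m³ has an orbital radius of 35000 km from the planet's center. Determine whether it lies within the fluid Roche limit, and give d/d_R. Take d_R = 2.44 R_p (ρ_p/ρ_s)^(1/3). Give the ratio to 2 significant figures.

inside; d/d_R ≈ 0.68

d_R = 2.44 × (32000 km) × (1300/4600)^(1/3) = 51240 km
d/d_R = (35000) / (51240) = 0.68
Since d/d_R < 1, the body is inside the Roche limit.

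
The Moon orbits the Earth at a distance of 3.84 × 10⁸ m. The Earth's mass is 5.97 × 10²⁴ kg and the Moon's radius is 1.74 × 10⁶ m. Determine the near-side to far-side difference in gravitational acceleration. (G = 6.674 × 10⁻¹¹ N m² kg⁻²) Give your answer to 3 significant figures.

a_tidal = 4GMr/d³
        = 4 × (6.674 × 10⁻¹¹) × (5.97 × 10²⁴) × (1.74 × 10⁶) / (3.84 × 10⁸)³
        = 4.90 × 10⁻⁵ m/s²

4.90 × 10⁻⁵ m/s²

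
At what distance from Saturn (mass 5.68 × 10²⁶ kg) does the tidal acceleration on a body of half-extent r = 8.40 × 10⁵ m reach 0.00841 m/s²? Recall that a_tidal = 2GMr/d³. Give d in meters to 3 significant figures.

2GMr/d³ = a_tidal  ⇒  d = (2GMr / a_tidal)^(1/3)
d = (2 × 6.674×10⁻¹¹ × (5.68 × 10²⁶) × (8.40 × 10⁵) / (0.00841))^(1/3)
  = 1.96 × 10⁸ m

1.96 × 10⁸ m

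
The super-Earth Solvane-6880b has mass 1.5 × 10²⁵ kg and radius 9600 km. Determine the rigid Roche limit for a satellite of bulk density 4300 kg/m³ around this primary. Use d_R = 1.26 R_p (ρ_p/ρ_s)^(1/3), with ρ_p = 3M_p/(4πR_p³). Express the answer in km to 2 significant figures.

ρ_p = 3M_p/(4πR_p³) = 3 × (1.5 × 10²⁵) / (4π × (9.6 × 10⁶ m)³) = 4000 kg/m³
d_R = 1.26 × 9600 km × (4000/4300)^(1/3)
    = 12000 km

12000 km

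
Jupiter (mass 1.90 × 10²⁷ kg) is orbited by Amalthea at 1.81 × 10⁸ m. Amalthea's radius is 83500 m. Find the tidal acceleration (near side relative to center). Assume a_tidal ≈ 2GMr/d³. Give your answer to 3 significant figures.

3.57 × 10⁻³ m/s²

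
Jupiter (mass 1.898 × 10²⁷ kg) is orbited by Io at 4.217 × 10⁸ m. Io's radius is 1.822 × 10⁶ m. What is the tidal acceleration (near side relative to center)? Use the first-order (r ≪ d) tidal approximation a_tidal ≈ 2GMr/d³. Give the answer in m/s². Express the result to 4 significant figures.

Δa = 2GMr/d³
   = 2 × (6.674 × 10⁻¹¹) × (1.898 × 10²⁷) × (1.822 × 10⁶) / (4.217 × 10⁸)³
   = 6.155 × 10⁻³ m/s²

6.155 × 10⁻³ m/s²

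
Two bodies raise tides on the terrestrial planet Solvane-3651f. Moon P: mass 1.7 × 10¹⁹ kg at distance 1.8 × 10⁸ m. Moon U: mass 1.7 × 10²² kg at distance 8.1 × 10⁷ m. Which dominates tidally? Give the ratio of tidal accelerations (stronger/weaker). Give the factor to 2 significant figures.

Moon U, by a factor of ≈ 11000

Tidal stretch scales as M/d³; compute that for each body.
Moon P: (1.7 × 10¹⁹) / (1.8 × 10⁸)³ = 2.915 × 10⁻⁶
Moon U: (1.7 × 10²²) / (8.1 × 10⁷)³ = 3.199 × 10⁻²
Ratio (larger/smaller) = 11000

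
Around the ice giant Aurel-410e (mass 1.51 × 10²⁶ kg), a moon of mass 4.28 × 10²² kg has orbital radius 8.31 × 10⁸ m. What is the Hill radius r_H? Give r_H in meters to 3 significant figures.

3.78 × 10⁷ m

r_H ≈ a (m/3M)^(1/3)
    = (8.31 × 10⁸) × (4.28 × 10²² / (3 × 1.51 × 10²⁶))^(1/3)
    = 3.78 × 10⁷ m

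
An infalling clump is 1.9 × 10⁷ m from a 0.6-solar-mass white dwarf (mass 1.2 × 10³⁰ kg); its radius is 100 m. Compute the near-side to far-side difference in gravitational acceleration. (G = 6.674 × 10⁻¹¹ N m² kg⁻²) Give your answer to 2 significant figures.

4.7 m/s²

a_tidal = 4GMr/d³
        = 4 × (6.674 × 10⁻¹¹) × (1.2 × 10³⁰) × (100) / (1.9 × 10⁷)³
        = 4.7 m/s²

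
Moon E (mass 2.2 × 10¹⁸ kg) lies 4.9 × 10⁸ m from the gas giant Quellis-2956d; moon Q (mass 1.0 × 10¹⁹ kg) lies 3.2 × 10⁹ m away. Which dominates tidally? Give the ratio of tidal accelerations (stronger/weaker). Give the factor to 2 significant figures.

Moon E, by a factor of ≈ 61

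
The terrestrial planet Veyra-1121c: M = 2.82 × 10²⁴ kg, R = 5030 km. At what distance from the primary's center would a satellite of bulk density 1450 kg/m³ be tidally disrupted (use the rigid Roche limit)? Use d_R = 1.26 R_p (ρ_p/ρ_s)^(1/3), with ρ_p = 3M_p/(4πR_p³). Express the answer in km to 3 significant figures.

ρ_p = 3M_p/(4πR_p³) = 3 × (2.82 × 10²⁴) / (4π × (5.03 × 10⁶ m)³) = 5290 kg/m³
d_R = 1.26 × 5030 km × (5290/1450)^(1/3)
    = 9760 km

9760 km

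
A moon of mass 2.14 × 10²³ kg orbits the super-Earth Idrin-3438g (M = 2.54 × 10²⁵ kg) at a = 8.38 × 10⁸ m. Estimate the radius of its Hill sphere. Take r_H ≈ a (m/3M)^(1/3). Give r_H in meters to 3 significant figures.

r_H ≈ a (m/3M)^(1/3)
    = (8.38 × 10⁸) × (2.14 × 10²³ / (3 × 2.54 × 10²⁵))^(1/3)
    = 1.18 × 10⁸ m

1.18 × 10⁸ m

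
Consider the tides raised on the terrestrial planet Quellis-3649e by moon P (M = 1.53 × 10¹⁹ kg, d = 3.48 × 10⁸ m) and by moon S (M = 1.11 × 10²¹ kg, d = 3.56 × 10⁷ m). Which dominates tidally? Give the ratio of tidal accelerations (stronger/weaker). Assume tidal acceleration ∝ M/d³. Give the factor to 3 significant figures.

The tide-raising term goes as M/d³ (the gradient of a 1/d² field).
Moon P: (1.53 × 10¹⁹) / (3.48 × 10⁸)³ = 3.630 × 10⁻⁷
Moon S: (1.11 × 10²¹) / (3.56 × 10⁷)³ = 2.460 × 10⁻²
Ratio (larger/smaller) = 67800

Moon S, by a factor of ≈ 67800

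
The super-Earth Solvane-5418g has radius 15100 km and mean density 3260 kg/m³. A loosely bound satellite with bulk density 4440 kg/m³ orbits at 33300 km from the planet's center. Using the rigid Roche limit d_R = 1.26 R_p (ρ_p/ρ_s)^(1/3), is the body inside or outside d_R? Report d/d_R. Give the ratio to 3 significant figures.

d_R = 1.26 × (15100 km) × (3260/4440)^(1/3) = 17160 km
d/d_R = (33300) / (17160) = 1.94
Since d/d_R > 1, the body is outside the Roche limit.

outside; d/d_R ≈ 1.94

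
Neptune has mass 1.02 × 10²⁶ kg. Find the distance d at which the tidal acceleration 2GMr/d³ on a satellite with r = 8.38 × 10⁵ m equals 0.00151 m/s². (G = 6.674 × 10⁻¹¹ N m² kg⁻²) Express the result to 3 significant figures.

2GMr/d³ = a_tidal  ⇒  d = (2GMr / a_tidal)^(1/3)
d = (2 × 6.674×10⁻¹¹ × (1.02 × 10²⁶) × (8.38 × 10⁵) / (0.00151))^(1/3)
  = 1.96 × 10⁸ m

1.96 × 10⁸ m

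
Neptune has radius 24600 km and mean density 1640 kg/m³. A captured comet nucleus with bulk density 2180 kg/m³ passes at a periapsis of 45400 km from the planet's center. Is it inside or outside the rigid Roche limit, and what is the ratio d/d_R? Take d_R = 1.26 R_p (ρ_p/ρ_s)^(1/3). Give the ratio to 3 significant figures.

d_R = 1.26 × (24600 km) × (1640/2180)^(1/3) = 28190 km
d/d_R = (45400) / (28190) = 1.61
Since d/d_R > 1, the body is outside the Roche limit.

outside; d/d_R ≈ 1.61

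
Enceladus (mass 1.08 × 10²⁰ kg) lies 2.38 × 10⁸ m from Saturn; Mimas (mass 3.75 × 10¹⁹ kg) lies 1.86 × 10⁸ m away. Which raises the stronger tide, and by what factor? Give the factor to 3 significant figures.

Enceladus, by a factor of ≈ 1.37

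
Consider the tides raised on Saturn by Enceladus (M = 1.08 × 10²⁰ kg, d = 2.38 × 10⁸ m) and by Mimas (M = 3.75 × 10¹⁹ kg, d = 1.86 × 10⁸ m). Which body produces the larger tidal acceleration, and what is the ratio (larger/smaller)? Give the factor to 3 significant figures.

The tide-raising term goes as M/d³ (the gradient of a 1/d² field).
Enceladus: (1.08 × 10²⁰) / (2.38 × 10⁸)³ = 8.011 × 10⁻⁶
Mimas: (3.75 × 10¹⁹) / (1.86 × 10⁸)³ = 5.828 × 10⁻⁶
Ratio (larger/smaller) = 1.37

Enceladus, by a factor of ≈ 1.37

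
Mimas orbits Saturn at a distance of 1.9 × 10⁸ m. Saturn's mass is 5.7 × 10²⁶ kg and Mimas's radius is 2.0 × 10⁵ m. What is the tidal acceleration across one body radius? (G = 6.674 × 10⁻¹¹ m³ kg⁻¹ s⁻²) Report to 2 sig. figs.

2.2 × 10⁻³ m/s²

Δa = 2GMr/d³
   = 2 × (6.674 × 10⁻¹¹) × (5.7 × 10²⁶) × (2.0 × 10⁵) / (1.9 × 10⁸)³
   = 2.2 × 10⁻³ m/s²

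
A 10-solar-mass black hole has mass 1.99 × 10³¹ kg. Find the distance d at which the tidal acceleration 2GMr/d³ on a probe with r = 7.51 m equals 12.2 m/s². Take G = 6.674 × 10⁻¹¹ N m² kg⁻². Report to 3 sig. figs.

2GMr/d³ = a_tidal  ⇒  d = (2GMr / a_tidal)^(1/3)
d = (2 × 6.674×10⁻¹¹ × (1.99 × 10³¹) × (7.51) / (12.2))^(1/3)
  = 1.18 × 10⁷ m

1.18 × 10⁷ m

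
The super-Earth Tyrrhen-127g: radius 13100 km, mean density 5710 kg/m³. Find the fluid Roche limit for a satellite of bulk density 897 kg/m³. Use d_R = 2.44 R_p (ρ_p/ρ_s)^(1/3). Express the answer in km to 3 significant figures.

d_R = 2.44 × 13100 km × (5710/897)^(1/3)
    = 59200 km

59200 km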